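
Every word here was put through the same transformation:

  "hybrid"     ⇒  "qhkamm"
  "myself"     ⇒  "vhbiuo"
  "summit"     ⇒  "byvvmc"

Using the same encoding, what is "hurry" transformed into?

The shift depends on letter class: consonant h→q is +9, but vowel i→m is +4. The rule splits by letter class: vowels +4, consonants +9.
On hurry: h(cons)+9=q, u(vowel)+4=y, r(cons)+9=a, r(cons)+9=a, y(cons)+9=h.

qyaah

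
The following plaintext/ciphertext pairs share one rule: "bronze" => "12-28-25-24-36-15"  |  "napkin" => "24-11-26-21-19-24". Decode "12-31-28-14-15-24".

burden

b is letter #2 and maps to 12: an offset of 10. The number is (letter's place in the alphabet, a=1) + 10.
Reversing it on 12-31-28-14-15-24: 12→(12−10)÷1=2=b, 31→(31−10)÷1=21=u, 28→(28−10)÷1=18=r, 14→(14−10)÷1=4=d, 15→(15−10)÷1=5=e, 24→(24−10)÷1=14=n.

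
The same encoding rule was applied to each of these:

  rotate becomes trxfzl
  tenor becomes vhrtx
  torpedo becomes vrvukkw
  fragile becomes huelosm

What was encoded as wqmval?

unique

In rotate: r→t is +2, o→r is +3, t→x is +4, a→f is +5 — the shift increases by 1 each position. Letter i (0-indexed) is shifted by i+2, so successive shifts are 2, 3, 4, ….
Undoing it on wqmval: w−2=u, q−3=n, m−4=i, v−5=q, a−6=u, l−7=e.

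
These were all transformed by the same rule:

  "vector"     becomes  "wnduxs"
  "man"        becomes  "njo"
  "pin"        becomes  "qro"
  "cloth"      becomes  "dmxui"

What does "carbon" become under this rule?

The shift depends on letter class: consonant v→w is +1, but vowel e→n is +9. Vowels shift forward by 9 and consonants shift forward by 1.
For carbon: c(cons)+1=d, a(vowel)+9=j, r(cons)+1=s, b(cons)+1=c, o(vowel)+9=x, n(cons)+1=o.

djscxo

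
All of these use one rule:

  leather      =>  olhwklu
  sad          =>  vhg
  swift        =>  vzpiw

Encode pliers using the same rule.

sopluv

The shift depends on letter class: consonant l→o is +3, but vowel e→l is +7. Two shifts are in play — +7 for a/e/i/o/u, +3 for every other letter.
On pliers: p(cons)+3=s, l(cons)+3=o, i(vowel)+7=p, e(vowel)+7=l, r(cons)+3=u, s(cons)+3=v.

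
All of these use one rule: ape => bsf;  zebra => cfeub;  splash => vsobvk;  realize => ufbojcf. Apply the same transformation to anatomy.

The shift depends on letter class: consonant p→s is +3, but vowel a→b is +1. The rule splits by letter class: vowels +1, consonants +3.
On anatomy: a(vowel)+1=b, n(cons)+3=q, a(vowel)+1=b, t(cons)+3=w, o(vowel)+1=p, m(cons)+3=p, y(cons)+3=b.

bqbwppb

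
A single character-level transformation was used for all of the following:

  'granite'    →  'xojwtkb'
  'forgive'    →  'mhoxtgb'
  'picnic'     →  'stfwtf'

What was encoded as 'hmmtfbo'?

g(6)→x(23) and r(17)→o(14) fit y≡11x+9 (mod 26); the inverse of 11 mod 26 is 19. Each letter's alphabet position (a=0..z=25) is mapped through 11·x+9 mod 26 — an affine cipher.
Undoing it on hmmtfbo: h(7)→19·(7−9)≡14=o; m(12)→19·(12−9)≡5=f; m(12)→19·(12−9)≡5=f; t(19)→19·(19−9)≡8=i; f(5)→19·(5−9)≡2=c; b(1)→19·(1−9)≡4=e; o(14)→19·(14−9)≡17=r (all mod 26).

officer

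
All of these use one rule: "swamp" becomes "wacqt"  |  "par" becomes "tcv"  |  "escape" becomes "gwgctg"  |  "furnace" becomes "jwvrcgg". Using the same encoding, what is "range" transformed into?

vcrkg

The shift depends on letter class: consonant s→w is +4, but vowel a→c is +2. The rule splits by letter class: vowels +2, consonants +4.
On range: r(cons)+4=v, a(vowel)+2=c, n(cons)+4=r, g(cons)+4=k, e(vowel)+2=g.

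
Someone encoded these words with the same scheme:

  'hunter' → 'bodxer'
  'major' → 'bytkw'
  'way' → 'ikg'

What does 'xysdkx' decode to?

nation

Two steps: reverse the string, then apply a Caesar shift of +10.
Undoing it on xysdkx: shift back: x−10=n, y−10=o, s−10=i, d−10=t, k−10=a, x−10=n → noitan; then reverse → nation.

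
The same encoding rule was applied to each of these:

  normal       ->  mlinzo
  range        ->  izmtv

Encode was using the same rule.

dzh

Each pair mirrors across the alphabet (n↔m, o↔l, r↔i): positions sum to 25. Letters are reflected about the middle of the alphabet (position → 25−position): Atbash.
On was: w↔d, a↔z, s↔h.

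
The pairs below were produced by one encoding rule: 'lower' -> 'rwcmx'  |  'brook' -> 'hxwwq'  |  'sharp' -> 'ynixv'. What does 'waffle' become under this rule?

cillrm

The shift depends on letter class: consonant l→r is +6, but vowel o→w is +8. Vowels shift forward by 8 and consonants shift forward by 6.
Applying it to waffle: w(cons)+6=c, a(vowel)+8=i, f(cons)+6=l, f(cons)+6=l, l(cons)+6=r, e(vowel)+8=m.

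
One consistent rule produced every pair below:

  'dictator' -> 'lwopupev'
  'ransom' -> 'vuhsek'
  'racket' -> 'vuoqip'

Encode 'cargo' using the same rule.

ouvce

Treating letters as 0–25, the rule is x ↦ 23x + 20 (mod 26).
Applying it to cargo: c(2)→23·2+20≡14=o; a(0)→23·0+20≡20=u; r(17)→23·17+20≡21=v; g(6)→23·6+20≡2=c; o(14)→23·14+20≡4=e (all mod 26).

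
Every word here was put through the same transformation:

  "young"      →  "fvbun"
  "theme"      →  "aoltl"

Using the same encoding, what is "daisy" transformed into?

Compare letters: y→f is +7, o→v is +7, u→b is +7 — a constant shift. Each letter is shifted forward by 7 in the alphabet (a Caesar shift of +7).
For daisy: d+7=k, a+7=h, i+7=p, s+7=z, y+7=f.

khpzf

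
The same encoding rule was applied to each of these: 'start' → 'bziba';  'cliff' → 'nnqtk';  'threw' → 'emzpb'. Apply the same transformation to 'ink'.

Two steps: reverse the string, then apply a Caesar shift of +8.
For ink: reverse → kni; then shift: k+8=s, n+8=v, i+8=q.

svq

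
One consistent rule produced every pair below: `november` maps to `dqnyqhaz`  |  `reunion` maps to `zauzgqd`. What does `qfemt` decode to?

The output letters match the input read backwards, each shifted +12: november reversed is rebmevon. Read the word backwards and shift each letter +12.
Reversing it on qfemt: shift back: q−12=e, f−12=t, e−12=s, m−12=a, t−12=h → etsah; then reverse → haste.

haste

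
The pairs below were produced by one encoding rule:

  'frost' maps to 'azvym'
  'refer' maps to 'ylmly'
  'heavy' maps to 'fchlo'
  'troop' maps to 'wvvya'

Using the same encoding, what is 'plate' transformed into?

Read the word backwards and shift each letter +7.
For plate: reverse → etalp; then shift: e+7=l, t+7=a, a+7=h, l+7=s, p+7=w.

lahsw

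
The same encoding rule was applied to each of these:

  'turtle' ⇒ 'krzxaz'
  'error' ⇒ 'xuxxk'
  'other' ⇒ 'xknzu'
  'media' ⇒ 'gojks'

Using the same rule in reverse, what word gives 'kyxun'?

horse

The word is reversed, then every letter is shifted forward by 6.
Decoding kyxun: shift back: k−6=e, y−6=s, x−6=r, u−6=o, n−6=h → esroh; then reverse → horse.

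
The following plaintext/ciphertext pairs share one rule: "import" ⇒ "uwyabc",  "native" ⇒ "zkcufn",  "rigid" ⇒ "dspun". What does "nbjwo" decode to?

Shifts by position in import: pos 0: i→u (+12), pos 1: m→w (+10), pos 2: p→y (+9), pos 3: o→a (+12), pos 4: r→b (+10), pos 5: t→c (+9) — repeating every 3. The shifts repeat in a cycle of length 3: positions 0,1,… shift by +12, +10, +9, then the pattern repeats.
Decoding nbjwo: n−12=b, b−10=r, j−9=a, w−12=k, o−10=e.

brake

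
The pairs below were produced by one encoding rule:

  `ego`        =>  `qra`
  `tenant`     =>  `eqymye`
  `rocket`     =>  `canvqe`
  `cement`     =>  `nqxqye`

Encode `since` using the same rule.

duynq

The shift depends on letter class: consonant g→r is +11, but vowel e→q is +12. Vowels shift forward by 12 and consonants shift forward by 11.
Applying it to since: s(cons)+11=d, i(vowel)+12=u, n(cons)+11=y, c(cons)+11=n, e(vowel)+12=q.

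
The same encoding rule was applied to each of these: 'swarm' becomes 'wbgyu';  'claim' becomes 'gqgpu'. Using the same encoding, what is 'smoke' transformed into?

wrurm

The shift increases by 1 at each position, starting from +4: 4, 5, 6, ….
For smoke: s+4=w, m+5=r, o+6=u, k+7=r, e+8=m.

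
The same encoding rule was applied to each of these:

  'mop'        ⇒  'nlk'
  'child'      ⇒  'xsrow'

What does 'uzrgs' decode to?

faith

Each pair mirrors across the alphabet (m↔n, o↔l, p↔k): positions sum to 25. Letters are reflected about the middle of the alphabet (position → 25−position): Atbash.
Reversing it on uzrgs: u↔f, z↔a, r↔i, g↔t, s↔h.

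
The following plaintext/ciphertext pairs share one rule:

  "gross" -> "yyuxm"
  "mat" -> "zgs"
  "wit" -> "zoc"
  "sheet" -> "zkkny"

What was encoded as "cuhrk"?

The output letters match the input read backwards, each shifted +6: gross reversed is ssorg. Two steps: reverse the string, then apply a Caesar shift of +6.
Reversing it on cuhrk: shift back: c−6=w, u−6=o, h−6=b, r−6=l, k−6=e → woble; then reverse → elbow.

elbow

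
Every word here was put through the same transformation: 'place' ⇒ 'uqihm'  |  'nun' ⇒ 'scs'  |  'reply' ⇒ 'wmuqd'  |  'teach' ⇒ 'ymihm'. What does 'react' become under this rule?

wmihy

The shift depends on letter class: consonant p→u is +5, but vowel a→i is +8. Vowels shift forward by 8 and consonants shift forward by 5.
Applying it to react: r(cons)+5=w, e(vowel)+8=m, a(vowel)+8=i, c(cons)+5=h, t(cons)+5=y.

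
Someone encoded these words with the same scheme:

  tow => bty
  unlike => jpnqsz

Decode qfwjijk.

The output letters match the input read backwards, each shifted +5: tow reversed is wot. Read the word backwards and shift each letter +5.
Reversing it on qfwjijk: shift back: q−5=l, f−5=a, w−5=r, j−5=e, i−5=d, j−5=e, k−5=f → laredef; then reverse → federal.

federal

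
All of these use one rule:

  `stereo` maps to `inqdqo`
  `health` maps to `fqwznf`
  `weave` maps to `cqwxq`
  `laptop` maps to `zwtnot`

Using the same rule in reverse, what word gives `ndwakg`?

Treating letters as 0–25, the rule is x ↦ 5x + 22 (mod 26).
Undoing it on ndwakg: n(13)→21·(13−22)≡19=t; d(3)→21·(3−22)≡17=r; w(22)→21·(22−22)≡0=a; a(0)→21·(0−22)≡6=g; k(10)→21·(10−22)≡8=i; g(6)→21·(6−22)≡2=c (all mod 26).

tragic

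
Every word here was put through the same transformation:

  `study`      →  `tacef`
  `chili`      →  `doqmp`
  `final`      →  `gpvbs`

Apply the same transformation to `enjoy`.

furpf

The shifts repeat in a cycle of length 3: positions 0,1,… shift by +1, +7, +8, then the pattern repeats.
On enjoy: e+1=f, n+7=u, j+8=r, o+1=p, y+7=f.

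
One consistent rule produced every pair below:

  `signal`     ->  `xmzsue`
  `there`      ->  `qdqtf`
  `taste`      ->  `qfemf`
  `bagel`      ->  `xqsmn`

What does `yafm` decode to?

atom

The word is reversed, then every letter is shifted forward by 12.
Reversing it on yafm: shift back: y−12=m, a−12=o, f−12=t, m−12=a → mota; then reverse → atom.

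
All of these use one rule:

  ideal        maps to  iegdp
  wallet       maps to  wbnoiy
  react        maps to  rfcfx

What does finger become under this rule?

In ideal: i→i is +0, d→e is +1, e→g is +2, a→d is +3 — the shift increases by 1 each position. The shift increases by 1 at each position, starting from +0: 0, 1, 2, ….
On finger: f+0=f, i+1=j, n+2=p, g+3=j, e+4=i, r+5=w.

fjpjiw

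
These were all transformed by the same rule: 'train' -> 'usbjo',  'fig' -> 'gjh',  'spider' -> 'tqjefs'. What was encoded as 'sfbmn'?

realm

Compare letters: t→u is +1, r→s is +1, a→b is +1 — a constant shift. It's a constant shift of +1 (ROT1).
Reversing it on sfbmn: s−1=r, f−1=e, b−1=a, m−1=l, n−1=m.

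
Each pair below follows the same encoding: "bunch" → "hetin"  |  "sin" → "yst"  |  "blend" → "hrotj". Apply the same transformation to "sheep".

ynoov

The shift depends on letter class: consonant b→h is +6, but vowel u→e is +10. Two shifts are in play — +10 for a/e/i/o/u, +6 for every other letter.
Applying it to sheep: s(cons)+6=y, h(cons)+6=n, e(vowel)+10=o, e(vowel)+10=o, p(cons)+6=v.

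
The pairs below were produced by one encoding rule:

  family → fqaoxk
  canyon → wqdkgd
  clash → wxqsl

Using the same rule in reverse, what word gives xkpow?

f(5)→f(5) and a(0)→q(16) fit y≡3x+16 (mod 26); the inverse of 3 mod 26 is 9. Each letter's alphabet position (a=0..z=25) is mapped through 3·x+16 mod 26 — an affine cipher.
Decoding xkpow: x(23)→9·(23−16)≡11=l; k(10)→9·(10−16)≡24=y; p(15)→9·(15−16)≡17=r; o(14)→9·(14−16)≡8=i; w(22)→9·(22−16)≡2=c (all mod 26).

lyric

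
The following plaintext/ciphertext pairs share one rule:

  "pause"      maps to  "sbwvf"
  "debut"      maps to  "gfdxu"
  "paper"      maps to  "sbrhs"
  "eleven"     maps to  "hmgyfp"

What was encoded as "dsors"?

Shifts by position in pause: pos 0: p→s (+3), pos 1: a→b (+1), pos 2: u→w (+2), pos 3: s→v (+3), pos 4: e→f (+1) — repeating every 3. It's a Vigenère-style cipher with numeric key [3,1,2]: position i shifts by key[i mod 3].
Reversing it on dsors: d−3=a, s−1=r, o−2=m, r−3=o, s−1=r.

armor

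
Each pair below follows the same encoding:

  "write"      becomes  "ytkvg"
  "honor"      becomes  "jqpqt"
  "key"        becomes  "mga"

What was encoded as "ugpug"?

sense

It's a constant shift of +2 (ROT2).
Reversing it on ugpug: u−2=s, g−2=e, p−2=n, u−2=s, g−2=e.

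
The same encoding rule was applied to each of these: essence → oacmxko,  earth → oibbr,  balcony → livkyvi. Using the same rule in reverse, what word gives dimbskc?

tactics

The shifts repeat in a cycle of length 2: positions 0,1,… shift by +10, +8, then the pattern repeats.
Reversing it on dimbskc: d−10=t, i−8=a, m−10=c, b−8=t, s−10=i, k−8=c, c−10=s.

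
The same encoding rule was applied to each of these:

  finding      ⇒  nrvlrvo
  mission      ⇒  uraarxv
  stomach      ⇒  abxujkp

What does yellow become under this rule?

The shift depends on letter class: consonant f→n is +8, but vowel i→r is +9. Two shifts are in play — +9 for a/e/i/o/u, +8 for every other letter.
On yellow: y(cons)+8=g, e(vowel)+9=n, l(cons)+8=t, l(cons)+8=t, o(vowel)+9=x, w(cons)+8=e.

gnttxe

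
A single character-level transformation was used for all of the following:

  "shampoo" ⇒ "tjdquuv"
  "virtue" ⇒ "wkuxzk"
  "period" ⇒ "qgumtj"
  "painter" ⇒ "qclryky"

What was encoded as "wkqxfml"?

vintage

Letter i (0-indexed) is shifted by i+1, so successive shifts are 1, 2, 3, ….
Reversing it on wkqxfml: w−1=v, k−2=i, q−3=n, x−4=t, f−5=a, m−6=g, l−7=e.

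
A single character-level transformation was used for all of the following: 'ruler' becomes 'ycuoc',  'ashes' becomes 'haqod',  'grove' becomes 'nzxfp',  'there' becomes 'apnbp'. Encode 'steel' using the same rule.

In ruler: r→y is +7, u→c is +8, l→u is +9, e→o is +10 — the shift increases by 1 each position. Letter i (0-indexed) is shifted by i+7, so successive shifts are 7, 8, 9, ….
Applying it to steel: s+7=z, t+8=b, e+9=n, e+10=o, l+11=w.

zbnow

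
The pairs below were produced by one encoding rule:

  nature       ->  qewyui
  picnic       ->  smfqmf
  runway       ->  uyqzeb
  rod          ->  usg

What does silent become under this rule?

vmoiqw

Vowels shift forward by 4 and consonants shift forward by 3.
On silent: s(cons)+3=v, i(vowel)+4=m, l(cons)+3=o, e(vowel)+4=i, n(cons)+3=q, t(cons)+3=w.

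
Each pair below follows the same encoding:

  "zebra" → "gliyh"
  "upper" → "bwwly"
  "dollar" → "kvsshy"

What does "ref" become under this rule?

ylm

Compare letters: z→g is +7, e→l is +7, b→i is +7 — a constant shift. This is a Caesar cipher with shift 7.
For ref: r+7=y, e+7=l, f+7=m.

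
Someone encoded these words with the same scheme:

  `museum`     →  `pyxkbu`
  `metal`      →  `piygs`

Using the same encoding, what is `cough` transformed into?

In museum: m→p is +3, u→y is +4, s→x is +5, e→k is +6 — the shift increases by 1 each position. Letter i (0-indexed) is shifted by i+3, so successive shifts are 3, 4, 5, ….
On cough: c+3=f, o+4=s, u+5=z, g+6=m, h+7=o.

fszmo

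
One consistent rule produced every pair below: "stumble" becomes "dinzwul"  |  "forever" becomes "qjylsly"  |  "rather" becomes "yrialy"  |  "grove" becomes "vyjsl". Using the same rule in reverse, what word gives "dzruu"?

s(18)→d(3) and t(19)→i(8) fit y≡5x+17 (mod 26); the inverse of 5 mod 26 is 21. Each letter's alphabet position (a=0..z=25) is mapped through 5·x+17 mod 26 — an affine cipher.
Undoing it on dzruu: d(3)→21·(3−17)≡18=s; z(25)→21·(25−17)≡12=m; r(17)→21·(17−17)≡0=a; u(20)→21·(20−17)≡11=l; u(20)→21·(20−17)≡11=l (all mod 26).

small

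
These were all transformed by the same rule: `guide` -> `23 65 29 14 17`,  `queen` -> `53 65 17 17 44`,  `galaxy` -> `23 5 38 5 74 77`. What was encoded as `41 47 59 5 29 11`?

g(#7)→23 and u(#21)→65: differences scale by 3, so n = 3·pos + 2. Each letter becomes 3×(its alphabet position, a=1..z=26) + 2.
Undoing it on 41 47 59 5 29 11: 41→(41−2)÷3=13=m, 47→(47−2)÷3=15=o, 59→(59−2)÷3=19=s, 5→(5−2)÷3=1=a, 29→(29−2)÷3=9=i, 11→(11−2)÷3=3=c.

mosaic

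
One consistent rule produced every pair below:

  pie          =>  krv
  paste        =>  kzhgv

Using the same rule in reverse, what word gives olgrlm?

Each pair mirrors across the alphabet (p↔k, i↔r, e↔v): positions sum to 25. Letters are reflected about the middle of the alphabet (position → 25−position): Atbash.
Decoding olgrlm: o↔l, l↔o, g↔t, r↔i, l↔o, m↔n.

lotion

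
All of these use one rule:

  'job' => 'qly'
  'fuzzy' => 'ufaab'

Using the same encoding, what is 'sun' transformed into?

hfm

This is the alphabet-reversal cipher (Atbash): a becomes z, b becomes y, etc.
For sun: s↔h, u↔f, n↔m.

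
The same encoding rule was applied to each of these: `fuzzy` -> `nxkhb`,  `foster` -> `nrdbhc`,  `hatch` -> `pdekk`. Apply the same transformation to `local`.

Shifts by position in fuzzy: pos 0: f→n (+8), pos 1: u→x (+3), pos 2: z→k (+11), pos 3: z→h (+8), pos 4: y→b (+3) — repeating every 3. A repeating key of period 3 is used — shifts +8, +3, +11 over and over.
For local: l+8=t, o+3=r, c+11=n, a+8=i, l+3=o.

trnio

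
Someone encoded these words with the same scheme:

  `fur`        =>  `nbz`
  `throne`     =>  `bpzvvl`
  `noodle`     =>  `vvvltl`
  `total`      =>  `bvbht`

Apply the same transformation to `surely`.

The shift depends on letter class: consonant f→n is +8, but vowel u→b is +7. The rule splits by letter class: vowels +7, consonants +8.
On surely: s(cons)+8=a, u(vowel)+7=b, r(cons)+8=z, e(vowel)+7=l, l(cons)+8=t, y(cons)+8=g.

abzltg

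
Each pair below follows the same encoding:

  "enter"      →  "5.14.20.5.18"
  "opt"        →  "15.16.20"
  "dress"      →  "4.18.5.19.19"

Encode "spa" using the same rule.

19.16.1

e is letter #5 and maps to 5: an offset of 0. Each letter is replaced by its alphabet position (a=1, b=2, …, z=26).
For spa: s=19→19, p=16→16, a=1→1.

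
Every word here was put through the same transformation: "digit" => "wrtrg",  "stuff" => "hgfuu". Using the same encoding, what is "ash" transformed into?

zhs

Each pair mirrors across the alphabet (d↔w, i↔r, g↔t): positions sum to 25. Letters are reflected about the middle of the alphabet (position → 25−position): Atbash.
For ash: a↔z, s↔h, h↔s.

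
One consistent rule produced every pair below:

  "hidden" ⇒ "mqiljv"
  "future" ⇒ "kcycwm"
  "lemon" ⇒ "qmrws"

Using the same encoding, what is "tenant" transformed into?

ymsisb

It's a Vigenère-style cipher with numeric key [5,8]: position i shifts by key[i mod 2].
On tenant: t+5=y, e+8=m, n+5=s, a+8=i, n+5=s, t+8=b.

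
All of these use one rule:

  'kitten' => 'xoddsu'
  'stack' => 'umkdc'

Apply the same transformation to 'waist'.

Read the word backwards and shift each letter +10.
Applying it to waist: reverse → tsiaw; then shift: t+10=d, s+10=c, i+10=s, a+10=k, w+10=g.

dcskg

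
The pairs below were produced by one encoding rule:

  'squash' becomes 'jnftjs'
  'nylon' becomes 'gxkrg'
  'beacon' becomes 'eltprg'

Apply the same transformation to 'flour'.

s(18)→j(9) and q(16)→n(13) fit y≡11x+19 (mod 26); the inverse of 11 mod 26 is 19. This is an affine cipher: with a=0,…,z=25, each position x becomes (11x+19) mod 26.
Applying it to flour: f(5)→11·5+19≡22=w; l(11)→11·11+19≡10=k; o(14)→11·14+19≡17=r; u(20)→11·20+19≡5=f; r(17)→11·17+19≡24=y (all mod 26).

wkrfy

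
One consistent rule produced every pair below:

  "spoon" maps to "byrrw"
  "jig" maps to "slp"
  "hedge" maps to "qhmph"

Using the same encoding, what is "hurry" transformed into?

The shift depends on letter class: consonant s→b is +9, but vowel o→r is +3. The rule splits by letter class: vowels +3, consonants +9.
Applying it to hurry: h(cons)+9=q, u(vowel)+3=x, r(cons)+9=a, r(cons)+9=a, y(cons)+9=h.

qxaah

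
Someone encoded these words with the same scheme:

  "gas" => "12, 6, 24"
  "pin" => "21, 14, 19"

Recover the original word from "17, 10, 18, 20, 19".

g is letter #7 and maps to 12: an offset of 5. Letters become their 1-based position plus 5 (so a→6, b→7, …).
Reversing it on 17, 10, 18, 20, 19: 17→(17−5)÷1=12=l, 10→(10−5)÷1=5=e, 18→(18−5)÷1=13=m, 20→(20−5)÷1=15=o, 19→(19−5)÷1=14=n.

lemon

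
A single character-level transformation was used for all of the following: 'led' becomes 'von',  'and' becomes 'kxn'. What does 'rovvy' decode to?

hello

Compare letters: l→v is +10, e→o is +10, d→n is +10 — a constant shift. This is a Caesar cipher with shift 10.
Decoding rovvy: r−10=h, o−10=e, v−10=l, v−10=l, y−10=o.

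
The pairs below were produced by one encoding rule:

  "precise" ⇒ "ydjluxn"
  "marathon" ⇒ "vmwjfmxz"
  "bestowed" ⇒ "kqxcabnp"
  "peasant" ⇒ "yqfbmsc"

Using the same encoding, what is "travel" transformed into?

cdfeqq

Shifts by position in precise: pos 0: p→y (+9), pos 1: r→d (+12), pos 2: e→j (+5), pos 3: c→l (+9), pos 4: i→u (+12), pos 5: s→x (+5) — repeating every 3. A repeating key of period 3 is used — shifts +9, +12, +5 over and over.
For travel: t+9=c, r+12=d, a+5=f, v+9=e, e+12=q, l+5=q.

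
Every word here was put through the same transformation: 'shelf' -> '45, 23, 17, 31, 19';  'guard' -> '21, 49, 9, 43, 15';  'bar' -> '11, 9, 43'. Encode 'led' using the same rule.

31, 17, 15

s(#19)→45 and h(#8)→23: differences scale by 2, so n = 2·pos + 7. The formula is n = 2×(alphabet index, a=1) + 7.
Applying it to led: l=12→31, e=5→17, d=4→15.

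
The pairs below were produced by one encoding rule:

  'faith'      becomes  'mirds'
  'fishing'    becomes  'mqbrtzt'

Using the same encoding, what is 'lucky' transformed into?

Letter i (0-indexed) is shifted by i+7, so successive shifts are 7, 8, 9, ….
On lucky: l+7=s, u+8=c, c+9=l, k+10=u, y+11=j.

scluj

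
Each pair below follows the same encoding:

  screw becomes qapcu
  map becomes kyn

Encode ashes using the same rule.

yqfcq

Compare letters: s→q is +24, c→a is +24, r→p is +24 — a constant shift. Every letter moves 24 places later in the alphabet, wrapping around z→a.
On ashes: a+24=y, s+24=q, h+24=f, e+24=c, s+24=q.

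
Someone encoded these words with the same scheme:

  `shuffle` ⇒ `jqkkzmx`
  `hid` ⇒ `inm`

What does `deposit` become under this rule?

The word is reversed, then every letter is shifted forward by 5.
On deposit: reverse → tisoped; then shift: t+5=y, i+5=n, s+5=x, o+5=t, p+5=u, e+5=j, d+5=i.

ynxtuji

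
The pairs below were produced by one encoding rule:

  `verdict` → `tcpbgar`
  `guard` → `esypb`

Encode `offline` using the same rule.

mddjglc

This is a Caesar cipher with shift 24.
Applying it to offline: o+24=m, f+24=d, f+24=d, l+24=j, i+24=g, n+24=l, e+24=c.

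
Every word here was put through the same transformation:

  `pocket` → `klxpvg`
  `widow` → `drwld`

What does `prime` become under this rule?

Each letter is replaced by its mirror in the alphabet: a↔z, b↔y, c↔x, and so on (the Atbash cipher).
Applying it to prime: p↔k, r↔i, i↔r, m↔n, e↔v.

kirnv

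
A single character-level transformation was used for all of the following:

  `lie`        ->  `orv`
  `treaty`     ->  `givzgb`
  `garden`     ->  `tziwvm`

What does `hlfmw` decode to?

sound

Each pair mirrors across the alphabet (l↔o, i↔r, e↔v): positions sum to 25. This is the alphabet-reversal cipher (Atbash): a becomes z, b becomes y, etc.
Reversing it on hlfmw: h↔s, l↔o, f↔u, m↔n, w↔d.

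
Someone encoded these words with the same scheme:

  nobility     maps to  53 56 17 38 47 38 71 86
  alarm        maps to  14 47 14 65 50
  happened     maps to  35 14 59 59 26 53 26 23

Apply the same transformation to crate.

20 65 14 71 26

With a=1..z=26, the number is 3·pos + 11.
On crate: c=3→20, r=18→65, a=1→14, t=20→71, e=5→26.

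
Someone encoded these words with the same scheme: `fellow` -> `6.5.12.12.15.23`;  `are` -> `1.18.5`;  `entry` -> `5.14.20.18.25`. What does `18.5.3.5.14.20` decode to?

recent

f is letter #6 and maps to 6: an offset of 0. Letters become their 1-indexed alphabet positions: a=1 … z=26.
Undoing it on 18.5.3.5.14.20: 18=r, 5=e, 3=c, 5=e, 14=n, 20=t.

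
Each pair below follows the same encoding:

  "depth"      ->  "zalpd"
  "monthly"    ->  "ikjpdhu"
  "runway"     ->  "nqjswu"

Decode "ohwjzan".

slander

Compare letters: d→z is +22, e→a is +22, p→l is +22 — a constant shift. Each letter is shifted forward by 22 in the alphabet (a Caesar shift of +22).
Decoding ohwjzan: o−22=s, h−22=l, w−22=a, j−22=n, z−22=d, a−22=e, n−22=r.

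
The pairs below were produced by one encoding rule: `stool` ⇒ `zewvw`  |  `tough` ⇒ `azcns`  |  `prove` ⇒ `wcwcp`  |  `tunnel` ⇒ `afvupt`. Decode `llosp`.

eagle

Shifts by position in stool: pos 0: s→z (+7), pos 1: t→e (+11), pos 2: o→w (+8), pos 3: o→v (+7), pos 4: l→w (+11) — repeating every 3. The shifts repeat in a cycle of length 3: positions 0,1,… shift by +7, +11, +8, then the pattern repeats.
Undoing it on llosp: l−7=e, l−11=a, o−8=g, s−7=l, p−11=e.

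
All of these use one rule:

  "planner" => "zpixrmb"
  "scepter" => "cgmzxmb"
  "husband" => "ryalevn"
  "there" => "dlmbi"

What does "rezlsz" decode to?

Shifts by position in planner: pos 0: p→z (+10), pos 1: l→p (+4), pos 2: a→i (+8), pos 3: n→x (+10), pos 4: n→r (+4), pos 5: e→m (+8) — repeating every 3. The shifts repeat in a cycle of length 3: positions 0,1,… shift by +10, +4, +8, then the pattern repeats.
Undoing it on rezlsz: r−10=h, e−4=a, z−8=r, l−10=b, s−4=o, z−8=r.

harbor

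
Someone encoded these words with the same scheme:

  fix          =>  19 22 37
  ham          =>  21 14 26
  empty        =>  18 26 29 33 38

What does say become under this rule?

32 14 38

The number is (letter's place in the alphabet, a=1) + 13.
Applying it to say: s=19→32, a=1→14, y=25→38.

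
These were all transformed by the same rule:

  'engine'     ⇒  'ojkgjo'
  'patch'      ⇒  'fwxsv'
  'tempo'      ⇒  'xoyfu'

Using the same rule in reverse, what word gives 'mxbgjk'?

e(4)→o(14) and n(13)→j(9) fit y≡11x+22 (mod 26); the inverse of 11 mod 26 is 19. Each letter's alphabet position (a=0..z=25) is mapped through 11·x+22 mod 26 — an affine cipher.
Reversing it on mxbgjk: m(12)→19·(12−22)≡18=s; x(23)→19·(23−22)≡19=t; b(1)→19·(1−22)≡17=r; g(6)→19·(6−22)≡8=i; j(9)→19·(9−22)≡13=n; k(10)→19·(10−22)≡6=g (all mod 26).

string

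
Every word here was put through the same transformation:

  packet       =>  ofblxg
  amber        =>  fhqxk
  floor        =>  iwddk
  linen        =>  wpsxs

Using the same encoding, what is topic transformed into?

gdopb

p(15)→o(14) and a(0)→f(5) fit y≡11x+5 (mod 26); the inverse of 11 mod 26 is 19. Treating letters as 0–25, the rule is x ↦ 11x + 5 (mod 26).
Applying it to topic: t(19)→11·19+5≡6=g; o(14)→11·14+5≡3=d; p(15)→11·15+5≡14=o; i(8)→11·8+5≡15=p; c(2)→11·2+5≡1=b (all mod 26).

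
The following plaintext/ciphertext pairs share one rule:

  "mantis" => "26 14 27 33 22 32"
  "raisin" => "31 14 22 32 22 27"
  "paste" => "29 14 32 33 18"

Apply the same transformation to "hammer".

m is letter #13 and maps to 26: an offset of 13. Letters become their 1-based position plus 13 (so a→14, b→15, …).
Applying it to hammer: h=8→21, a=1→14, m=13→26, m=13→26, e=5→18, r=18→31.

21 14 26 26 18 31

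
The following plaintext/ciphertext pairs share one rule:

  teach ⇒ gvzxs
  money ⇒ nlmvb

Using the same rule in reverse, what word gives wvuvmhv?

Each pair mirrors across the alphabet (t↔g, e↔v, a↔z): positions sum to 25. Each letter is replaced by its mirror in the alphabet: a↔z, b↔y, c↔x, and so on (the Atbash cipher).
Reversing it on wvuvmhv: w↔d, v↔e, u↔f, v↔e, m↔n, h↔s, v↔e.

defense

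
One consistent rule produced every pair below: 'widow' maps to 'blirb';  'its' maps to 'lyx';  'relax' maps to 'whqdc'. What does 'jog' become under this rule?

Vowels shift forward by 3 and consonants shift forward by 5.
On jog: j(cons)+5=o, o(vowel)+3=r, g(cons)+5=l.

orl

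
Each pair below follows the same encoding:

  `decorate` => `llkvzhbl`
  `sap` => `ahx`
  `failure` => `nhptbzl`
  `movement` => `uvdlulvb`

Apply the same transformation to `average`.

hdlzhol

The shift depends on letter class: consonant d→l is +8, but vowel e→l is +7. Two shifts are in play — +7 for a/e/i/o/u, +8 for every other letter.
On average: a(vowel)+7=h, v(cons)+8=d, e(vowel)+7=l, r(cons)+8=z, a(vowel)+7=h, g(cons)+8=o, e(vowel)+7=l.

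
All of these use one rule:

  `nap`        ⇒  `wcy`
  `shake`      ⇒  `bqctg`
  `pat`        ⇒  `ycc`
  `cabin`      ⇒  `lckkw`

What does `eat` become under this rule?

The rule splits by letter class: vowels +2, consonants +9.
For eat: e(vowel)+2=g, a(vowel)+2=c, t(cons)+9=c.

gcc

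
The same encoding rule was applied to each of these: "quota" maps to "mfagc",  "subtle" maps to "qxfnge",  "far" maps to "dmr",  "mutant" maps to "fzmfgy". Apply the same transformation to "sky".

The output letters match the input read backwards, each shifted +12: quota reversed is atouq. Two steps: reverse the string, then apply a Caesar shift of +12.
For sky: reverse → yks; then shift: y+12=k, k+12=w, s+12=e.

kwe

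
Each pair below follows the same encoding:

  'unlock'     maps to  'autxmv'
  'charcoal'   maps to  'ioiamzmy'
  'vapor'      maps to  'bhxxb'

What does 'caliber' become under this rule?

ihtrlpd

In unlock: u→a is +6, n→u is +7, l→t is +8, o→x is +9 — the shift increases by 1 each position. The shift increases by 1 at each position, starting from +6: 6, 7, 8, ….
On caliber: c+6=i, a+7=h, l+8=t, i+9=r, b+10=l, e+11=p, r+12=d.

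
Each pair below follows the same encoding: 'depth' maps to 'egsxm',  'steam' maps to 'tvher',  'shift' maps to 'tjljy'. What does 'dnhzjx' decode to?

Each letter shifts forward by (position + 1), i.e. 1, 2, 3, … — the shift grows by one for each successive letter.
Undoing it on dnhzjx: d−1=c, n−2=l, h−3=e, z−4=v, j−5=e, x−6=r.

clever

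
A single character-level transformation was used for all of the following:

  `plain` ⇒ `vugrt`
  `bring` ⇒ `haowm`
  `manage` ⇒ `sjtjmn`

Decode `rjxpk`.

large

Shifts by position in plain: pos 0: p→v (+6), pos 1: l→u (+9), pos 2: a→g (+6), pos 3: i→r (+9) — repeating every 2. It's a Vigenère-style cipher with numeric key [6,9]: position i shifts by key[i mod 2].
Reversing it on rjxpk: r−6=l, j−9=a, x−6=r, p−9=g, k−6=e.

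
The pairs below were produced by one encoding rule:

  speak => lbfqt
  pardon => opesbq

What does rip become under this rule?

The output letters match the input read backwards, each shifted +1: speak reversed is kaeps. Read the word backwards and shift each letter +1.
Applying it to rip: reverse → pir; then shift: p+1=q, i+1=j, r+1=s.

qjs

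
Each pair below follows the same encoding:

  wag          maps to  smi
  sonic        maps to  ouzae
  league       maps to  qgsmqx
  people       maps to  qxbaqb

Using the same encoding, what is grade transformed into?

The output letters match the input read backwards, each shifted +12: wag reversed is gaw. Two steps: reverse the string, then apply a Caesar shift of +12.
On grade: reverse → edarg; then shift: e+12=q, d+12=p, a+12=m, r+12=d, g+12=s.

qpmds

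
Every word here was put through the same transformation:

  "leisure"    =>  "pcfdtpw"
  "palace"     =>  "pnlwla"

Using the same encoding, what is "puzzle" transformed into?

Two steps: reverse the string, then apply a Caesar shift of +11.
For puzzle: reverse → elzzup; then shift: e+11=p, l+11=w, z+11=k, z+11=k, u+11=f, p+11=a.

pwkkfa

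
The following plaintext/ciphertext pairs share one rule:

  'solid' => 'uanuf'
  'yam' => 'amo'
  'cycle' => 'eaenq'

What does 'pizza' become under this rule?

The shift depends on letter class: consonant s→u is +2, but vowel o→a is +12. Two shifts are in play — +12 for a/e/i/o/u, +2 for every other letter.
For pizza: p(cons)+2=r, i(vowel)+12=u, z(cons)+2=b, z(cons)+2=b, a(vowel)+12=m.

rubbm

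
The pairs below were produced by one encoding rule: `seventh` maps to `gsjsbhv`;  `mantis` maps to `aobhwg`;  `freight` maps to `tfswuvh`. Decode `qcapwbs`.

combine

It's a constant shift of +14 (ROT14).
Decoding qcapwbs: q−14=c, c−14=o, a−14=m, p−14=b, w−14=i, b−14=n, s−14=e.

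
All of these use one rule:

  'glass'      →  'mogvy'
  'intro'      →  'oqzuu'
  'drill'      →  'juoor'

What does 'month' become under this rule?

srtwn

Shifts by position in glass: pos 0: g→m (+6), pos 1: l→o (+3), pos 2: a→g (+6), pos 3: s→v (+3) — repeating every 2. The shifts repeat in a cycle of length 2: positions 0,1,… shift by +6, +3, then the pattern repeats.
On month: m+6=s, o+3=r, n+6=t, t+3=w, h+6=n.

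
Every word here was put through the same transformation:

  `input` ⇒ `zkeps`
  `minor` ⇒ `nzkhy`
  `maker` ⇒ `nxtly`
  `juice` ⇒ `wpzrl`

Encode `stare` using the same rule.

i(8)→z(25) and n(13)→k(10) fit y≡23x+23 (mod 26); the inverse of 23 mod 26 is 17. Treating letters as 0–25, the rule is x ↦ 23x + 23 (mod 26).
For stare: s(18)→23·18+23≡21=v; t(19)→23·19+23≡18=s; a(0)→23·0+23≡23=x; r(17)→23·17+23≡24=y; e(4)→23·4+23≡11=l (all mod 26).

vsxyl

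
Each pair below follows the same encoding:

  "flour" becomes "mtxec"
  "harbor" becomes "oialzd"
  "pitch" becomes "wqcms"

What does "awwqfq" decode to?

tongue

Each letter shifts forward by (position + 7), i.e. 7, 8, 9, … — the shift grows by one for each successive letter.
Undoing it on awwqfq: a−7=t, w−8=o, w−9=n, q−10=g, f−11=u, q−12=e.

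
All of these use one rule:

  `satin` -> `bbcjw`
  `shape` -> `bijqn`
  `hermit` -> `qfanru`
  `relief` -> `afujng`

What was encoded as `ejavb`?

virus

Shifts by position in satin: pos 0: s→b (+9), pos 1: a→b (+1), pos 2: t→c (+9), pos 3: i→j (+1) — repeating every 2. It's a Vigenère-style cipher with numeric key [9,1]: position i shifts by key[i mod 2].
Undoing it on ejavb: e−9=v, j−1=i, a−9=r, v−1=u, b−9=s.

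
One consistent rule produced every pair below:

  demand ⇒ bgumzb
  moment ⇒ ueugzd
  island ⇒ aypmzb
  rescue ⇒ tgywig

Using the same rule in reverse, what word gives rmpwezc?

balcony

d(3)→b(1) and e(4)→g(6) fit y≡5x+12 (mod 26); the inverse of 5 mod 26 is 21. Treating letters as 0–25, the rule is x ↦ 5x + 12 (mod 26).
Undoing it on rmpwezc: r(17)→21·(17−12)≡1=b; m(12)→21·(12−12)≡0=a; p(15)→21·(15−12)≡11=l; w(22)→21·(22−12)≡2=c; e(4)→21·(4−12)≡14=o; z(25)→21·(25−12)≡13=n; c(2)→21·(2−12)≡24=y (all mod 26).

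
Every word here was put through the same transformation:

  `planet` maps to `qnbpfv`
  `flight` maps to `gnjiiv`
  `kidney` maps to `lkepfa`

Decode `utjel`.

The shifts repeat in a cycle of length 2: positions 0,1,… shift by +1, +2, then the pattern repeats.
Undoing it on utjel: u−1=t, t−2=r, j−1=i, e−2=c, l−1=k.

trick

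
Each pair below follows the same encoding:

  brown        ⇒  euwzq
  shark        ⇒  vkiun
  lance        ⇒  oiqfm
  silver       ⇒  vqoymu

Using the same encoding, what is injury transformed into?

The shift depends on letter class: consonant b→e is +3, but vowel o→w is +8. Two shifts are in play — +8 for a/e/i/o/u, +3 for every other letter.
Applying it to injury: i(vowel)+8=q, n(cons)+3=q, j(cons)+3=m, u(vowel)+8=c, r(cons)+3=u, y(cons)+3=b.

qqmcub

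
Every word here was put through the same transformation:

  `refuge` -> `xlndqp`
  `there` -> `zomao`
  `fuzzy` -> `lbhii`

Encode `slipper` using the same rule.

In refuge: r→x is +6, e→l is +7, f→n is +8, u→d is +9 — the shift increases by 1 each position. Each letter shifts forward by (position + 6), i.e. 6, 7, 8, … — the shift grows by one for each successive letter.
For slipper: s+6=y, l+7=s, i+8=q, p+9=y, p+10=z, e+11=p, r+12=d.

ysqyzpd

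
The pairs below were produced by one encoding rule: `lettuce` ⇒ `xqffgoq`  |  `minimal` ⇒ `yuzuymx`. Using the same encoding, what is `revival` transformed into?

dqhuhmx

Compare letters: l→x is +12, e→q is +12, t→f is +12 — a constant shift. Every letter moves 12 places later in the alphabet, wrapping around z→a.
For revival: r+12=d, e+12=q, v+12=h, i+12=u, v+12=h, a+12=m, l+12=x.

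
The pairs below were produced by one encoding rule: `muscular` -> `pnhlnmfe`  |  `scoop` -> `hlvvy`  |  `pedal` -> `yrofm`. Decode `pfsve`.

manor

m(12)→p(15) and u(20)→n(13) fit y≡3x+5 (mod 26); the inverse of 3 mod 26 is 9. Treating letters as 0–25, the rule is x ↦ 3x + 5 (mod 26).
Undoing it on pfsve: p(15)→9·(15−5)≡12=m; f(5)→9·(5−5)≡0=a; s(18)→9·(18−5)≡13=n; v(21)→9·(21−5)≡14=o; e(4)→9·(4−5)≡17=r (all mod 26).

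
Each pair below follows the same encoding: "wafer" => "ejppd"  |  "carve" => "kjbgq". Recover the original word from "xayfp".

In wafer: w→e is +8, a→j is +9, f→p is +10, e→p is +11 — the shift increases by 1 each position. Each letter shifts forward by (position + 8), i.e. 8, 9, 10, … — the shift grows by one for each successive letter.
Decoding xayfp: x−8=p, a−9=r, y−10=o, f−11=u, p−12=d.

proud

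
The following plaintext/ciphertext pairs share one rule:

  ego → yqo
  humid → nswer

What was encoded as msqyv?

The output letters match the input read backwards, each shifted +10: ego reversed is oge. Read the word backwards and shift each letter +10.
Reversing it on msqyv: shift back: m−10=c, s−10=i, q−10=g, y−10=o, v−10=l → cigol; then reverse → logic.

logic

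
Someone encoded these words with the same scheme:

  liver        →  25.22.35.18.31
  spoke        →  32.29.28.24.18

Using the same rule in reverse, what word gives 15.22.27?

bin

l is letter #12 and maps to 25: an offset of 13. Each letter is replaced by its alphabet position (a=1..z=26) + 13.
Undoing it on 15.22.27: 15→(15−13)÷1=2=b, 22→(22−13)÷1=9=i, 27→(27−13)÷1=14=n.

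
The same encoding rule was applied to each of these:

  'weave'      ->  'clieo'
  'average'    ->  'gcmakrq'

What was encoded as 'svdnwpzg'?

In weave: w→c is +6, e→l is +7, a→i is +8, v→e is +9 — the shift increases by 1 each position. Each letter shifts forward by (position + 6), i.e. 6, 7, 8, … — the shift grows by one for each successive letter.
Decoding svdnwpzg: s−6=m, v−7=o, d−8=v, n−9=e, w−10=m, p−11=e, z−12=n, g−13=t.

movement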